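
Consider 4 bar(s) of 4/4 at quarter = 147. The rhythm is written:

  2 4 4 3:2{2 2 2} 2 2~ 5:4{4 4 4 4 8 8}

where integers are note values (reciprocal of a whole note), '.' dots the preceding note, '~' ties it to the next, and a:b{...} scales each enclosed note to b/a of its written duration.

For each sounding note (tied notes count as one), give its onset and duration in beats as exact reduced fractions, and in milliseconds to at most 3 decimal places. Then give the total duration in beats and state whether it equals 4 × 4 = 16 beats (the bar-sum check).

1) 0.0ms=0b +816.327ms=2b
2) 816.327ms=2b +408.163ms=1b
3) 1224.49ms=3b +408.163ms=1b
4) 1632.653ms=4b +544.218ms=4/3b
5) 2176.871ms=16/3b +544.218ms=4/3b
6) 2721.088ms=20/3b +544.218ms=4/3b
7) 3265.306ms=8b +816.327ms=2b
8) 4081.633ms=10b +1142.857ms=14/5b
9) 5224.49ms=64/5b +326.531ms=4/5b
10) 5551.02ms=68/5b +326.531ms=4/5b
11) 5877.551ms=72/5b +326.531ms=4/5b
12) 6204.082ms=76/5b +163.265ms=2/5b
13) 6367.347ms=78/5b +163.265ms=2/5b
Σ=16b of 16 (147bpm 4/4) — PASS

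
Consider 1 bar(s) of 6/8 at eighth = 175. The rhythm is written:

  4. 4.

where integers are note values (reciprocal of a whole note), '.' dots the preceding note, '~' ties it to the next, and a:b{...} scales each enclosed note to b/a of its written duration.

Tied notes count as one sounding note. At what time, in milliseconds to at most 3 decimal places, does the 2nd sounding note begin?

1. 0.0ms @ 0 + 1028.571ms (3)
2. 1028.571ms @ 3 + 1028.571ms (3)

note 2 onset = 3b = 1028.571ms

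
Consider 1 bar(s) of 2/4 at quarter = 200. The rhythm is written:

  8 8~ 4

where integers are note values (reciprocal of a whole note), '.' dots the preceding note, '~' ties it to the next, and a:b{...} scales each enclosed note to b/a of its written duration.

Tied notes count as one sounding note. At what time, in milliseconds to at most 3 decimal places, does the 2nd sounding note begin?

note 2 onset = 1/2b = 150.0ms

1. 0.0ms @ 0 + 150.0ms (1/2)
2. 150.0ms @ 1/2 + 450.0ms (3/2)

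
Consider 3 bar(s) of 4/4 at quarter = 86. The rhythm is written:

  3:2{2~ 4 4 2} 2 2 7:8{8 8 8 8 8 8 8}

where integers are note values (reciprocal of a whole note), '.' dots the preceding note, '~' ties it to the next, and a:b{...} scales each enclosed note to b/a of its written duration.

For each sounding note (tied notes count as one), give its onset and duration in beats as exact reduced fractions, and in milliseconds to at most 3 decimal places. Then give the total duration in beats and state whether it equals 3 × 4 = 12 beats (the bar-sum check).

1) 0.0ms=0b +1395.349ms=2b
2) 1395.349ms=2b +465.116ms=2/3b
3) 1860.465ms=8/3b +930.233ms=4/3b
4) 2790.698ms=4b +1395.349ms=2b
5) 4186.047ms=6b +1395.349ms=2b
6) 5581.395ms=8b +398.671ms=4/7b
7) 5980.066ms=60/7b +398.671ms=4/7b
8) 6378.738ms=64/7b +398.671ms=4/7b
9) 6777.409ms=68/7b +398.671ms=4/7b
10) 7176.08ms=72/7b +398.671ms=4/7b
11) 7574.751ms=76/7b +398.671ms=4/7b
12) 7973.422ms=80/7b +398.671ms=4/7b
Σ=12b of 12 (86bpm 4/4) — PASS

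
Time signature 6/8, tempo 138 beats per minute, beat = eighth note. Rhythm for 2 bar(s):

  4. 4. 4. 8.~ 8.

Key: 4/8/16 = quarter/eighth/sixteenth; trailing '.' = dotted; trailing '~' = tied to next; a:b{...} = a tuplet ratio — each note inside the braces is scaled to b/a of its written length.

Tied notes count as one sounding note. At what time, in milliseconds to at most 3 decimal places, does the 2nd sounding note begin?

1. 0.0ms @ 0 + 1304.348ms (3)
2. 1304.348ms @ 3 + 1304.348ms (3)
3. 2608.696ms @ 6 + 1304.348ms (3)
4. 3913.043ms @ 9 + 1304.348ms (3)

note 2 onset = 3b = 1304.348ms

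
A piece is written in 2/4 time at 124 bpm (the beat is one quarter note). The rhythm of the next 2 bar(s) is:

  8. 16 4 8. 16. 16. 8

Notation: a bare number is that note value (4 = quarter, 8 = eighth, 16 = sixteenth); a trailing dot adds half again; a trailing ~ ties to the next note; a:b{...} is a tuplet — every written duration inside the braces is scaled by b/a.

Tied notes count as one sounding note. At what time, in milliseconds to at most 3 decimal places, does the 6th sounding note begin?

1. 0.0ms @ 0 + 362.903ms (3/4)
2. 362.903ms @ 3/4 + 120.968ms (1/4)
3. 483.871ms @ 1 + 483.871ms (1)
4. 967.742ms @ 2 + 362.903ms (3/4)
5. 1330.645ms @ 11/4 + 181.452ms (3/8)
6. 1512.097ms @ 25/8 + 181.452ms (3/8)
7. 1693.548ms @ 7/2 + 241.935ms (1/2)

note 6 onset = 25/8b = 1512.097ms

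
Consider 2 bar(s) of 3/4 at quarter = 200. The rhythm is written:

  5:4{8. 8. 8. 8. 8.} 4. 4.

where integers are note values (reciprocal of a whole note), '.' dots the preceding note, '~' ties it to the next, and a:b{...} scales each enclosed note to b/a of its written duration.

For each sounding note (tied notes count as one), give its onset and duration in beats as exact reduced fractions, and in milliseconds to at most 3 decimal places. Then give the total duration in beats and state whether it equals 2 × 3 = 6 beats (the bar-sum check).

1) 0.0ms=0b +180.0ms=3/5b
2) 180.0ms=3/5b +180.0ms=3/5b
3) 360.0ms=6/5b +180.0ms=3/5b
4) 540.0ms=9/5b +180.0ms=3/5b
5) 720.0ms=12/5b +180.0ms=3/5b
6) 900.0ms=3b +450.0ms=3/2b
7) 1350.0ms=9/2b +450.0ms=3/2b
Σ=6b of 6 (200bpm 3/4) — PASS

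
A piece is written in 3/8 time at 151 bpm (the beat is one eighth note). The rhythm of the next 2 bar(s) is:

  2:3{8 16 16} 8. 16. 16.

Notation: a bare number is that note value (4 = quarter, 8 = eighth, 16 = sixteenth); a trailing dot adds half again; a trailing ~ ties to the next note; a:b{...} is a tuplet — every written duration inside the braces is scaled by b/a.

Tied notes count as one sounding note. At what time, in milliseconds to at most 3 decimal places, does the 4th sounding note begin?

1. 0.0ms @ 0 + 596.026ms (3/2)
2. 596.026ms @ 3/2 + 298.013ms (3/4)
3. 894.04ms @ 9/4 + 298.013ms (3/4)
4. 1192.053ms @ 3 + 596.026ms (3/2)
5. 1788.079ms @ 9/2 + 298.013ms (3/4)
6. 2086.093ms @ 21/4 + 298.013ms (3/4)

note 4 onset = 3b = 1192.053ms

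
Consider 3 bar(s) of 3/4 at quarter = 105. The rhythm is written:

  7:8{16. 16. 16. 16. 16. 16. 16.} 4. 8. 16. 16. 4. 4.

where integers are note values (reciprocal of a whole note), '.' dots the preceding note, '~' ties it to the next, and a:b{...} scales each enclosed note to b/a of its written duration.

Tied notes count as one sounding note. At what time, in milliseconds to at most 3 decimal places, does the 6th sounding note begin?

1. 0.0ms @ 0 + 244.898ms (3/7)
2. 244.898ms @ 3/7 + 244.898ms (3/7)
3. 489.796ms @ 6/7 + 244.898ms (3/7)
4. 734.694ms @ 9/7 + 244.898ms (3/7)
5. 979.592ms @ 12/7 + 244.898ms (3/7)
6. 1224.49ms @ 15/7 + 244.898ms (3/7)
7. 1469.388ms @ 18/7 + 244.898ms (3/7)
8. 1714.286ms @ 3 + 857.143ms (3/2)
9. 2571.429ms @ 9/2 + 428.571ms (3/4)
10. 3000.0ms @ 21/4 + 214.286ms (3/8)
11. 3214.286ms @ 45/8 + 214.286ms (3/8)
12. 3428.571ms @ 6 + 857.143ms (3/2)
13. 4285.714ms @ 15/2 + 857.143ms (3/2)

note 6 onset = 15/7b = 1224.49ms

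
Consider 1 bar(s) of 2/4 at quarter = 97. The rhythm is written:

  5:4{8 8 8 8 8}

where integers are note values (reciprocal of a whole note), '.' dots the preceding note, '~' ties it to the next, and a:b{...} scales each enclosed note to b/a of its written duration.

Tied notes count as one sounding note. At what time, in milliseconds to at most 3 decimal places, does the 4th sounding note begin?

note 4 onset = 6/5b = 742.268ms

1. 0.0ms @ 0 + 247.423ms (2/5)
2. 247.423ms @ 2/5 + 247.423ms (2/5)
3. 494.845ms @ 4/5 + 247.423ms (2/5)
4. 742.268ms @ 6/5 + 247.423ms (2/5)
5. 989.691ms @ 8/5 + 247.423ms (2/5)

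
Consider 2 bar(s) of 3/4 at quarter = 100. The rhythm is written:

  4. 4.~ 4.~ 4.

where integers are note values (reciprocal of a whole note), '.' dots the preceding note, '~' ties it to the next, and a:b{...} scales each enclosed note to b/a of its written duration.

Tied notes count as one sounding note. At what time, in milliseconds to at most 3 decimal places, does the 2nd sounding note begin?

1. 0.0ms @ 0 + 900.0ms (3/2)
2. 900.0ms @ 3/2 + 2700.0ms (9/2)

note 2 onset = 3/2b = 900.0ms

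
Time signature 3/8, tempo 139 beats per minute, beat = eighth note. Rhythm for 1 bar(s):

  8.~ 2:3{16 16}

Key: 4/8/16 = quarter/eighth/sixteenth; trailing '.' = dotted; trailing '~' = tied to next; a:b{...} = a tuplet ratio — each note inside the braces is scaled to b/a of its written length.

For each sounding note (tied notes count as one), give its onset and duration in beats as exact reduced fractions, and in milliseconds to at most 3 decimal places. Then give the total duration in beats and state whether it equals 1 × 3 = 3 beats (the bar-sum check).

1) 0.0ms=0b +971.223ms=9/4b
2) 971.223ms=9/4b +323.741ms=3/4b
Σ=3b of 3 (139bpm 3/8) — PASS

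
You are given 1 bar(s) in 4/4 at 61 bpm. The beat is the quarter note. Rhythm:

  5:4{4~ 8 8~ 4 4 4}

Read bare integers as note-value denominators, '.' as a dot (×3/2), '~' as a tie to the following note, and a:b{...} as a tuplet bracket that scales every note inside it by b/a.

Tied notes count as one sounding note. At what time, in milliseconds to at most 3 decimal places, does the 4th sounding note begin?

note 4 onset = 16/5b = 3147.541ms

1. 0.0ms @ 0 + 1180.328ms (6/5)
2. 1180.328ms @ 6/5 + 1180.328ms (6/5)
3. 2360.656ms @ 12/5 + 786.885ms (4/5)
4. 3147.541ms @ 16/5 + 786.885ms (4/5)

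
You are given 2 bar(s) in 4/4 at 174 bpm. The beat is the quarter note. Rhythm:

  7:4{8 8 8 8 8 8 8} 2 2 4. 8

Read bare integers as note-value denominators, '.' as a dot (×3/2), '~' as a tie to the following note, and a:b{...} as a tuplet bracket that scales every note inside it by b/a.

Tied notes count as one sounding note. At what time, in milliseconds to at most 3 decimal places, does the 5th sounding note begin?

1. 0.0ms @ 0 + 98.522ms (2/7)
2. 98.522ms @ 2/7 + 98.522ms (2/7)
3. 197.044ms @ 4/7 + 98.522ms (2/7)
4. 295.567ms @ 6/7 + 98.522ms (2/7)
5. 394.089ms @ 8/7 + 98.522ms (2/7)
6. 492.611ms @ 10/7 + 98.522ms (2/7)
7. 591.133ms @ 12/7 + 98.522ms (2/7)
8. 689.655ms @ 2 + 689.655ms (2)
9. 1379.31ms @ 4 + 689.655ms (2)
10. 2068.966ms @ 6 + 517.241ms (3/2)
11. 2586.207ms @ 15/2 + 172.414ms (1/2)

note 5 onset = 8/7b = 394.089ms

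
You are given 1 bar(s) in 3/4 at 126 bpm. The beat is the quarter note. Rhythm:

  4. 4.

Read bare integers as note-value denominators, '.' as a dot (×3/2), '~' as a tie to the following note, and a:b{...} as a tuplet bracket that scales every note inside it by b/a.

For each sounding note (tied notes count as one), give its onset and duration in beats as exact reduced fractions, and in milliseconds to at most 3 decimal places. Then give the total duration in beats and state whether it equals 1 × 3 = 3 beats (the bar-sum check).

1) 0.0ms=0b +714.286ms=3/2b
2) 714.286ms=3/2b +714.286ms=3/2b
Σ=3b of 3 (126bpm 3/4) — PASS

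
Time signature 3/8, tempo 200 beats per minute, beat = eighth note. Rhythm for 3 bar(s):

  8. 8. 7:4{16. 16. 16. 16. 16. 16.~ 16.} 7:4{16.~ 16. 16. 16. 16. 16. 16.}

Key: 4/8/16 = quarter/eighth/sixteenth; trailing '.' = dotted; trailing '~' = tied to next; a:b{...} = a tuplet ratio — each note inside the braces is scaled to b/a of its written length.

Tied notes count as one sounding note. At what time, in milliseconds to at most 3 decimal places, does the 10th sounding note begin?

1. 0.0ms @ 0 + 450.0ms (3/2)
2. 450.0ms @ 3/2 + 450.0ms (3/2)
3. 900.0ms @ 3 + 128.571ms (3/7)
4. 1028.571ms @ 24/7 + 128.571ms (3/7)
5. 1157.143ms @ 27/7 + 128.571ms (3/7)
6. 1285.714ms @ 30/7 + 128.571ms (3/7)
7. 1414.286ms @ 33/7 + 128.571ms (3/7)
8. 1542.857ms @ 36/7 + 257.143ms (6/7)
9. 1800.0ms @ 6 + 257.143ms (6/7)
10. 2057.143ms @ 48/7 + 128.571ms (3/7)
11. 2185.714ms @ 51/7 + 128.571ms (3/7)
12. 2314.286ms @ 54/7 + 128.571ms (3/7)
13. 2442.857ms @ 57/7 + 128.571ms (3/7)
14. 2571.429ms @ 60/7 + 128.571ms (3/7)

note 10 onset = 48/7b = 2057.143ms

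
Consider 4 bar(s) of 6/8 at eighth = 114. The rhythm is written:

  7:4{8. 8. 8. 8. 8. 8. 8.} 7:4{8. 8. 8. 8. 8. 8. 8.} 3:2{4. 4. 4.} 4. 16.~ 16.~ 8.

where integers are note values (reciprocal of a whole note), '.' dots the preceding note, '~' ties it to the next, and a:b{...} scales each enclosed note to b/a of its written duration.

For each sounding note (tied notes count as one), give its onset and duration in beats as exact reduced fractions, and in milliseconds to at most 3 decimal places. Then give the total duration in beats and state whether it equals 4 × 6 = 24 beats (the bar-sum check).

1) 0.0ms=0b +451.128ms=6/7b
2) 451.128ms=6/7b +451.128ms=6/7b
3) 902.256ms=12/7b +451.128ms=6/7b
4) 1353.383ms=18/7b +451.128ms=6/7b
5) 1804.511ms=24/7b +451.128ms=6/7b
6) 2255.639ms=30/7b +451.128ms=6/7b
7) 2706.767ms=36/7b +451.128ms=6/7b
8) 3157.895ms=6b +451.128ms=6/7b
9) 3609.023ms=48/7b +451.128ms=6/7b
10) 4060.15ms=54/7b +451.128ms=6/7b
11) 4511.278ms=60/7b +451.128ms=6/7b
12) 4962.406ms=66/7b +451.128ms=6/7b
13) 5413.534ms=72/7b +451.128ms=6/7b
14) 5864.662ms=78/7b +451.128ms=6/7b
15) 6315.789ms=12b +1052.632ms=2b
16) 7368.421ms=14b +1052.632ms=2b
17) 8421.053ms=16b +1052.632ms=2b
18) 9473.684ms=18b +1578.947ms=3b
19) 11052.632ms=21b +1578.947ms=3b
Σ=24b of 24 (114bpm 6/8) — PASS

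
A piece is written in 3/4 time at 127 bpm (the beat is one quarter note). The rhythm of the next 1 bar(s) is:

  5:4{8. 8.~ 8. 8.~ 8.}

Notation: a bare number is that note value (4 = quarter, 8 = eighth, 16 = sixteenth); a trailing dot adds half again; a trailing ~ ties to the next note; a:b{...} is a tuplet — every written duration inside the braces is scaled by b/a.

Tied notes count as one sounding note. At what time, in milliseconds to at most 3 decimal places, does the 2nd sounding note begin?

note 2 onset = 3/5b = 283.465ms

1. 0.0ms @ 0 + 283.465ms (3/5)
2. 283.465ms @ 3/5 + 566.929ms (6/5)
3. 850.394ms @ 9/5 + 566.929ms (6/5)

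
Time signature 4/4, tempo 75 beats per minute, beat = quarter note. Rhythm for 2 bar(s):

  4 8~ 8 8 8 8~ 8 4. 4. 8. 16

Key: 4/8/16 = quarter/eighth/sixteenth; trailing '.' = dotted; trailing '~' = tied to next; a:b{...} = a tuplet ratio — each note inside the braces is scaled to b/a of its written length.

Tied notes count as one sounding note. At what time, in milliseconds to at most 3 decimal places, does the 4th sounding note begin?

1. 0.0ms @ 0 + 800.0ms (1)
2. 800.0ms @ 1 + 800.0ms (1)
3. 1600.0ms @ 2 + 400.0ms (1/2)
4. 2000.0ms @ 5/2 + 400.0ms (1/2)
5. 2400.0ms @ 3 + 800.0ms (1)
6. 3200.0ms @ 4 + 1200.0ms (3/2)
7. 4400.0ms @ 11/2 + 1200.0ms (3/2)
8. 5600.0ms @ 7 + 600.0ms (3/4)
9. 6200.0ms @ 31/4 + 200.0ms (1/4)

note 4 onset = 5/2b = 2000.0ms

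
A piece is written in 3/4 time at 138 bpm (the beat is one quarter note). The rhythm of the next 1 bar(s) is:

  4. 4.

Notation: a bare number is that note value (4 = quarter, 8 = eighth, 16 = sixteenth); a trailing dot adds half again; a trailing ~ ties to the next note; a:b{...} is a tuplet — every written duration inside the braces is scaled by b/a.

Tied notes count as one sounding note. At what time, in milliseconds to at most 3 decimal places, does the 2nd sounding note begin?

1. 0.0ms @ 0 + 652.174ms (3/2)
2. 652.174ms @ 3/2 + 652.174ms (3/2)

note 2 onset = 3/2b = 652.174ms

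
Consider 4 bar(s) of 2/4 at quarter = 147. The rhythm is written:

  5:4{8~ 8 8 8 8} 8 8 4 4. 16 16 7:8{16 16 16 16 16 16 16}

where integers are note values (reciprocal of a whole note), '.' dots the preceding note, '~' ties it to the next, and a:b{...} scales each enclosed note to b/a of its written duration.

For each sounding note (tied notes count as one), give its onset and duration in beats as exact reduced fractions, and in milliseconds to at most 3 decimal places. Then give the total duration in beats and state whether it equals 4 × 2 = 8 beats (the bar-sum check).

1) 0.0ms=0b +326.531ms=4/5b
2) 326.531ms=4/5b +163.265ms=2/5b
3) 489.796ms=6/5b +163.265ms=2/5b
4) 653.061ms=8/5b +163.265ms=2/5b
5) 816.327ms=2b +204.082ms=1/2b
6) 1020.408ms=5/2b +204.082ms=1/2b
7) 1224.49ms=3b +408.163ms=1b
8) 1632.653ms=4b +612.245ms=3/2b
9) 2244.898ms=11/2b +102.041ms=1/4b
10) 2346.939ms=23/4b +102.041ms=1/4b
11) 2448.98ms=6b +116.618ms=2/7b
12) 2565.598ms=44/7b +116.618ms=2/7b
13) 2682.216ms=46/7b +116.618ms=2/7b
14) 2798.834ms=48/7b +116.618ms=2/7b
15) 2915.452ms=50/7b +116.618ms=2/7b
16) 3032.07ms=52/7b +116.618ms=2/7b
17) 3148.688ms=54/7b +116.618ms=2/7b
Σ=8b of 8 (147bpm 2/4) — PASS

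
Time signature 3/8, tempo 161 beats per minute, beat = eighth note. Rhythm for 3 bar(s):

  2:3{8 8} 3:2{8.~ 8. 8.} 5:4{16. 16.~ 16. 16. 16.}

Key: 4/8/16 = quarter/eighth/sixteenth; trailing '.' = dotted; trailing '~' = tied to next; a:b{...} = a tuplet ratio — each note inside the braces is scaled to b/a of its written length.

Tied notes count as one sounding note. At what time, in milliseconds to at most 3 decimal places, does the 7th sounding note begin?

1. 0.0ms @ 0 + 559.006ms (3/2)
2. 559.006ms @ 3/2 + 559.006ms (3/2)
3. 1118.012ms @ 3 + 745.342ms (2)
4. 1863.354ms @ 5 + 372.671ms (1)
5. 2236.025ms @ 6 + 223.602ms (3/5)
6. 2459.627ms @ 33/5 + 447.205ms (6/5)
7. 2906.832ms @ 39/5 + 223.602ms (3/5)
8. 3130.435ms @ 42/5 + 223.602ms (3/5)

note 7 onset = 39/5b = 2906.832ms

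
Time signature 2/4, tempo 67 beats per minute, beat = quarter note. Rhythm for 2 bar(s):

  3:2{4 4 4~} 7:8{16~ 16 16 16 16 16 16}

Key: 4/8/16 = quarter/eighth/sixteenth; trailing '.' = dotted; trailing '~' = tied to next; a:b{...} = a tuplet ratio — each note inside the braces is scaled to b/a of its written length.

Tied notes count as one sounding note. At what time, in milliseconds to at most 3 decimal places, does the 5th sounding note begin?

note 5 onset = 20/7b = 2558.635ms

1. 0.0ms @ 0 + 597.015ms (2/3)
2. 597.015ms @ 2/3 + 597.015ms (2/3)
3. 1194.03ms @ 4/3 + 1108.742ms (26/21)
4. 2302.772ms @ 18/7 + 255.864ms (2/7)
5. 2558.635ms @ 20/7 + 255.864ms (2/7)
6. 2814.499ms @ 22/7 + 255.864ms (2/7)
7. 3070.362ms @ 24/7 + 255.864ms (2/7)
8. 3326.226ms @ 26/7 + 255.864ms (2/7)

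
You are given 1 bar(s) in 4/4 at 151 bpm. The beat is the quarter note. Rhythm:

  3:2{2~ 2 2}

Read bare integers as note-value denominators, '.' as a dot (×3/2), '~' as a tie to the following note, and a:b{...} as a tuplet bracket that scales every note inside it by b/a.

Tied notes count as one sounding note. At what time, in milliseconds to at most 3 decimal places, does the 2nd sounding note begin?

1. 0.0ms @ 0 + 1059.603ms (8/3)
2. 1059.603ms @ 8/3 + 529.801ms (4/3)

note 2 onset = 8/3b = 1059.603ms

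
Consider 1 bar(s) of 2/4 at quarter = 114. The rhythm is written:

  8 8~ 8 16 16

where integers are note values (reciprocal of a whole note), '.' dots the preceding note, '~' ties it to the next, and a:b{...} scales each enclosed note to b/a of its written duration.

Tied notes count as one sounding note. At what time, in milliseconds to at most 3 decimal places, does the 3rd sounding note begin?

note 3 onset = 3/2b = 789.474ms

1. 0.0ms @ 0 + 263.158ms (1/2)
2. 263.158ms @ 1/2 + 526.316ms (1)
3. 789.474ms @ 3/2 + 131.579ms (1/4)
4. 921.053ms @ 7/4 + 131.579ms (1/4)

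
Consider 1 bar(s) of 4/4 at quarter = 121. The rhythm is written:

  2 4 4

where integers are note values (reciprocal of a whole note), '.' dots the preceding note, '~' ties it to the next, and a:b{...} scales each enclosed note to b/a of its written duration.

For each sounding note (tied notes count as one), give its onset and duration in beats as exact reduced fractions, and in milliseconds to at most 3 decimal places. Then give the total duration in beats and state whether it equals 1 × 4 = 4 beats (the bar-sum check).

1) 0.0ms=0b +991.736ms=2b
2) 991.736ms=2b +495.868ms=1b
3) 1487.603ms=3b +495.868ms=1b
Σ=4b of 4 (121bpm 4/4) — PASS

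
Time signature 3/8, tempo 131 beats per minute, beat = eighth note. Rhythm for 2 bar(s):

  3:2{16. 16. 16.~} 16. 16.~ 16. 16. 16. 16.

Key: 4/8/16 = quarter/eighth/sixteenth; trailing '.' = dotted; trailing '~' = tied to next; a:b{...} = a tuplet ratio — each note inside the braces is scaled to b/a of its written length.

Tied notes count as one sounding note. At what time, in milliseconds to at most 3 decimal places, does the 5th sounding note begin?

note 5 onset = 15/4b = 1717.557ms

1. 0.0ms @ 0 + 229.008ms (1/2)
2. 229.008ms @ 1/2 + 229.008ms (1/2)
3. 458.015ms @ 1 + 572.519ms (5/4)
4. 1030.534ms @ 9/4 + 687.023ms (3/2)
5. 1717.557ms @ 15/4 + 343.511ms (3/4)
6. 2061.069ms @ 9/2 + 343.511ms (3/4)
7. 2404.58ms @ 21/4 + 343.511ms (3/4)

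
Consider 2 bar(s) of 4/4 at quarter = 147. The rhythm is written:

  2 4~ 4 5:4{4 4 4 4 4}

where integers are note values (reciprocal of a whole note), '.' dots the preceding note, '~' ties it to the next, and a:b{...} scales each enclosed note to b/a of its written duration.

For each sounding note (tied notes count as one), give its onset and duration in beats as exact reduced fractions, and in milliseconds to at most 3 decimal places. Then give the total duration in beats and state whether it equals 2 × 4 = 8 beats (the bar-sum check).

1) 0.0ms=0b +816.327ms=2b
2) 816.327ms=2b +816.327ms=2b
3) 1632.653ms=4b +326.531ms=4/5b
4) 1959.184ms=24/5b +326.531ms=4/5b
5) 2285.714ms=28/5b +326.531ms=4/5b
6) 2612.245ms=32/5b +326.531ms=4/5b
7) 2938.776ms=36/5b +326.531ms=4/5b
Σ=8b of 8 (147bpm 4/4) — PASS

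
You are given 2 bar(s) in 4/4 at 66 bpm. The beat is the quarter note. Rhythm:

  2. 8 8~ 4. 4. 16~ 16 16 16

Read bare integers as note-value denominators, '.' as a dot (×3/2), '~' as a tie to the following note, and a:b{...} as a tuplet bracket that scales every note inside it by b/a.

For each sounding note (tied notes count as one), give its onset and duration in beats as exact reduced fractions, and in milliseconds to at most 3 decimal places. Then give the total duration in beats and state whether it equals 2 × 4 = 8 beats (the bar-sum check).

1) 0.0ms=0b +2727.273ms=3b
2) 2727.273ms=3b +454.545ms=1/2b
3) 3181.818ms=7/2b +1818.182ms=2b
4) 5000.0ms=11/2b +1363.636ms=3/2b
5) 6363.636ms=7b +454.545ms=1/2b
6) 6818.182ms=15/2b +227.273ms=1/4b
7) 7045.455ms=31/4b +227.273ms=1/4b
Σ=8b of 8 (66bpm 4/4) — PASS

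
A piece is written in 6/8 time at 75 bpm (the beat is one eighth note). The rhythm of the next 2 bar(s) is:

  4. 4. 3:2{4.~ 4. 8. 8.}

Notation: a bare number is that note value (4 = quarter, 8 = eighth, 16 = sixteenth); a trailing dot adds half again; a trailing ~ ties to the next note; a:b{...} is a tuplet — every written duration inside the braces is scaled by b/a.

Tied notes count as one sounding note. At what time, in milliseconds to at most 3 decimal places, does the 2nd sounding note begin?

1. 0.0ms @ 0 + 2400.0ms (3)
2. 2400.0ms @ 3 + 2400.0ms (3)
3. 4800.0ms @ 6 + 3200.0ms (4)
4. 8000.0ms @ 10 + 800.0ms (1)
5. 8800.0ms @ 11 + 800.0ms (1)

note 2 onset = 3b = 2400.0ms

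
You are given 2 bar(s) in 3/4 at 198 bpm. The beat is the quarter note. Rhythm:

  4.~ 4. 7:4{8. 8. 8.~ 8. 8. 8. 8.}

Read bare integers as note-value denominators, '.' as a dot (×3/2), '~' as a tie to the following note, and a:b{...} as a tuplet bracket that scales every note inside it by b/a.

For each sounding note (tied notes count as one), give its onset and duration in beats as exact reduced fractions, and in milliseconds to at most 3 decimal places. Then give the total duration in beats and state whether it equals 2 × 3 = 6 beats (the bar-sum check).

1) 0.0ms=0b +909.091ms=3b
2) 909.091ms=3b +129.87ms=3/7b
3) 1038.961ms=24/7b +129.87ms=3/7b
4) 1168.831ms=27/7b +259.74ms=6/7b
5) 1428.571ms=33/7b +129.87ms=3/7b
6) 1558.442ms=36/7b +129.87ms=3/7b
7) 1688.312ms=39/7b +129.87ms=3/7b
Σ=6b of 6 (198bpm 3/4) — PASS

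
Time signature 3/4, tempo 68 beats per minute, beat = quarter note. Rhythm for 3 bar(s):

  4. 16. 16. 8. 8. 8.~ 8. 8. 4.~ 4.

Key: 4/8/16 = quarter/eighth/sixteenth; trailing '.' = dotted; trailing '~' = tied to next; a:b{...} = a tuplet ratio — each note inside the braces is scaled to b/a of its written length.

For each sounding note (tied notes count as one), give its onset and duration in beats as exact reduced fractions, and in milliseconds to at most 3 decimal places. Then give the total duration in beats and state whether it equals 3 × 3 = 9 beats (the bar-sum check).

1) 0.0ms=0b +1323.529ms=3/2b
2) 1323.529ms=3/2b +330.882ms=3/8b
3) 1654.412ms=15/8b +330.882ms=3/8b
4) 1985.294ms=9/4b +661.765ms=3/4b
5) 2647.059ms=3b +661.765ms=3/4b
6) 3308.824ms=15/4b +1323.529ms=3/2b
7) 4632.353ms=21/4b +661.765ms=3/4b
8) 5294.118ms=6b +2647.059ms=3b
Σ=9b of 9 (68bpm 3/4) — PASS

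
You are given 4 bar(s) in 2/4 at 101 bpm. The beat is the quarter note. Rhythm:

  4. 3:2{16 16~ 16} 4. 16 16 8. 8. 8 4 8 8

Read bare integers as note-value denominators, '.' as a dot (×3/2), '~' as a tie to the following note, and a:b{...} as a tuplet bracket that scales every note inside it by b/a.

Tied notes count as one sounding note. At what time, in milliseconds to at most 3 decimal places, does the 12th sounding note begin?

note 12 onset = 15/2b = 4455.446ms

1. 0.0ms @ 0 + 891.089ms (3/2)
2. 891.089ms @ 3/2 + 99.01ms (1/6)
3. 990.099ms @ 5/3 + 198.02ms (1/3)
4. 1188.119ms @ 2 + 891.089ms (3/2)
5. 2079.208ms @ 7/2 + 148.515ms (1/4)
6. 2227.723ms @ 15/4 + 148.515ms (1/4)
7. 2376.238ms @ 4 + 445.545ms (3/4)
8. 2821.782ms @ 19/4 + 445.545ms (3/4)
9. 3267.327ms @ 11/2 + 297.03ms (1/2)
10. 3564.356ms @ 6 + 594.059ms (1)
11. 4158.416ms @ 7 + 297.03ms (1/2)
12. 4455.446ms @ 15/2 + 297.03ms (1/2)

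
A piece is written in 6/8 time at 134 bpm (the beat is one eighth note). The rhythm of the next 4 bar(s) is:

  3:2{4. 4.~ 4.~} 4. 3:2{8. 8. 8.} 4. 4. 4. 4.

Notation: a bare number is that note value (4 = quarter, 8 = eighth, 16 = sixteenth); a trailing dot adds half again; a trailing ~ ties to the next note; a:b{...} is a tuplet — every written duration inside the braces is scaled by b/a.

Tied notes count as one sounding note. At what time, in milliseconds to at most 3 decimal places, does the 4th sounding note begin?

1. 0.0ms @ 0 + 895.522ms (2)
2. 895.522ms @ 2 + 3134.328ms (7)
3. 4029.851ms @ 9 + 447.761ms (1)
4. 4477.612ms @ 10 + 447.761ms (1)
5. 4925.373ms @ 11 + 447.761ms (1)
6. 5373.134ms @ 12 + 1343.284ms (3)
7. 6716.418ms @ 15 + 1343.284ms (3)
8. 8059.701ms @ 18 + 1343.284ms (3)
9. 9402.985ms @ 21 + 1343.284ms (3)

note 4 onset = 10b = 4477.612ms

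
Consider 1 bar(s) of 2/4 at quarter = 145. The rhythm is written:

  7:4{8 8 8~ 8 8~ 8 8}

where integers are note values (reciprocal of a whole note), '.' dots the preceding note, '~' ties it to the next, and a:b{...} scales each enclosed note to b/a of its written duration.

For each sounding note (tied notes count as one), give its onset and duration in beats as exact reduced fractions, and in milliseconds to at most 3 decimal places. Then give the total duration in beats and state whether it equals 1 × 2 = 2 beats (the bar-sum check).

1) 0.0ms=0b +118.227ms=2/7b
2) 118.227ms=2/7b +118.227ms=2/7b
3) 236.453ms=4/7b +236.453ms=4/7b
4) 472.906ms=8/7b +236.453ms=4/7b
5) 709.36ms=12/7b +118.227ms=2/7b
Σ=2b of 2 (145bpm 2/4) — PASS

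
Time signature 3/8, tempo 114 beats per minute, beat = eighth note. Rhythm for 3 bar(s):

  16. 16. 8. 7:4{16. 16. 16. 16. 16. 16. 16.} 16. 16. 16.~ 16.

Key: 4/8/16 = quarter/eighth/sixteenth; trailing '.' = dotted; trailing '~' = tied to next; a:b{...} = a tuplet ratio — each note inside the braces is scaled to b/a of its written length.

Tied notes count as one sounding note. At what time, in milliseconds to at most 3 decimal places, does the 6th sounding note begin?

1. 0.0ms @ 0 + 394.737ms (3/4)
2. 394.737ms @ 3/4 + 394.737ms (3/4)
3. 789.474ms @ 3/2 + 789.474ms (3/2)
4. 1578.947ms @ 3 + 225.564ms (3/7)
5. 1804.511ms @ 24/7 + 225.564ms (3/7)
6. 2030.075ms @ 27/7 + 225.564ms (3/7)
7. 2255.639ms @ 30/7 + 225.564ms (3/7)
8. 2481.203ms @ 33/7 + 225.564ms (3/7)
9. 2706.767ms @ 36/7 + 225.564ms (3/7)
10. 2932.331ms @ 39/7 + 225.564ms (3/7)
11. 3157.895ms @ 6 + 394.737ms (3/4)
12. 3552.632ms @ 27/4 + 394.737ms (3/4)
13. 3947.368ms @ 15/2 + 789.474ms (3/2)

note 6 onset = 27/7b = 2030.075ms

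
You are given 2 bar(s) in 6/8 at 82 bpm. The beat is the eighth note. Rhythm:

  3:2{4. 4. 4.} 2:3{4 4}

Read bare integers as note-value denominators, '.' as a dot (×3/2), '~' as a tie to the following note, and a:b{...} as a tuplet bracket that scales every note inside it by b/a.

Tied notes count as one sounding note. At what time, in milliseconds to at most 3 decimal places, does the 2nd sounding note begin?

1. 0.0ms @ 0 + 1463.415ms (2)
2. 1463.415ms @ 2 + 1463.415ms (2)
3. 2926.829ms @ 4 + 1463.415ms (2)
4. 4390.244ms @ 6 + 2195.122ms (3)
5. 6585.366ms @ 9 + 2195.122ms (3)

note 2 onset = 2b = 1463.415ms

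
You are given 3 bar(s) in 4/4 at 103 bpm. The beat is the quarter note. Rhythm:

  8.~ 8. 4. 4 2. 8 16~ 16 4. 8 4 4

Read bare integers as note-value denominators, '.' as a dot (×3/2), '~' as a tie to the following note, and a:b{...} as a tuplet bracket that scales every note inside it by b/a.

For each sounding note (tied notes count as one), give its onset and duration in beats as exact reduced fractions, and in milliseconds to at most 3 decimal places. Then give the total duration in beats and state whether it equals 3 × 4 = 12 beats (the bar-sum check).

1) 0.0ms=0b +873.786ms=3/2b
2) 873.786ms=3/2b +873.786ms=3/2b
3) 1747.573ms=3b +582.524ms=1b
4) 2330.097ms=4b +1747.573ms=3b
5) 4077.67ms=7b +291.262ms=1/2b
6) 4368.932ms=15/2b +291.262ms=1/2b
7) 4660.194ms=8b +873.786ms=3/2b
8) 5533.981ms=19/2b +291.262ms=1/2b
9) 5825.243ms=10b +582.524ms=1b
10) 6407.767ms=11b +582.524ms=1b
Σ=12b of 12 (103bpm 4/4) — PASS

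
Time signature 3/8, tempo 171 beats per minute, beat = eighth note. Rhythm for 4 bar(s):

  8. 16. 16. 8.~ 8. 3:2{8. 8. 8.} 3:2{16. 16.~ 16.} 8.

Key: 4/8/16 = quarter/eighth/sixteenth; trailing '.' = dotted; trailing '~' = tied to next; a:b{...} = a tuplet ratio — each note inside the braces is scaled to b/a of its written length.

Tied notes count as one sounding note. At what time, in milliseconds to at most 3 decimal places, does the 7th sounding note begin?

note 7 onset = 8b = 2807.018ms

1. 0.0ms @ 0 + 526.316ms (3/2)
2. 526.316ms @ 3/2 + 263.158ms (3/4)
3. 789.474ms @ 9/4 + 263.158ms (3/4)
4. 1052.632ms @ 3 + 1052.632ms (3)
5. 2105.263ms @ 6 + 350.877ms (1)
6. 2456.14ms @ 7 + 350.877ms (1)
7. 2807.018ms @ 8 + 350.877ms (1)
8. 3157.895ms @ 9 + 175.439ms (1/2)
9. 3333.333ms @ 19/2 + 350.877ms (1)
10. 3684.211ms @ 21/2 + 526.316ms (3/2)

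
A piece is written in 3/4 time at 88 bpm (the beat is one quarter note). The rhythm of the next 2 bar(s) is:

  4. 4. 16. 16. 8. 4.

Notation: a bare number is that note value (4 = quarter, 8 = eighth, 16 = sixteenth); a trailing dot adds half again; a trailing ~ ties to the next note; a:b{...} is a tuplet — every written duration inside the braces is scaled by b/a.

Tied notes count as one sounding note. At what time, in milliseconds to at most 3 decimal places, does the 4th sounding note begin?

1. 0.0ms @ 0 + 1022.727ms (3/2)
2. 1022.727ms @ 3/2 + 1022.727ms (3/2)
3. 2045.455ms @ 3 + 255.682ms (3/8)
4. 2301.136ms @ 27/8 + 255.682ms (3/8)
5. 2556.818ms @ 15/4 + 511.364ms (3/4)
6. 3068.182ms @ 9/2 + 1022.727ms (3/2)

note 4 onset = 27/8b = 2301.136ms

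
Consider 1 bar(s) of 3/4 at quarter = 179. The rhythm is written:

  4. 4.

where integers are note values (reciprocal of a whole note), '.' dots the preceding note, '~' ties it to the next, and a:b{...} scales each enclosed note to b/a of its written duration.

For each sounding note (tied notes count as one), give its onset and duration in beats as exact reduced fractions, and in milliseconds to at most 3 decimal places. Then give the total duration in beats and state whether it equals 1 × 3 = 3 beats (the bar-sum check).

1) 0.0ms=0b +502.793ms=3/2b
2) 502.793ms=3/2b +502.793ms=3/2b
Σ=3b of 3 (179bpm 3/4) — PASS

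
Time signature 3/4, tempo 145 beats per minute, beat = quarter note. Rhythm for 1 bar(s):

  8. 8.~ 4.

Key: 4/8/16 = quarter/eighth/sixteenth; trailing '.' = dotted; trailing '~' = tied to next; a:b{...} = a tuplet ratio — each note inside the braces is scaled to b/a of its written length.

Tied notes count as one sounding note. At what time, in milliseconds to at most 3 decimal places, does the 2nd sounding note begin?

note 2 onset = 3/4b = 310.345ms

1. 0.0ms @ 0 + 310.345ms (3/4)
2. 310.345ms @ 3/4 + 931.034ms (9/4)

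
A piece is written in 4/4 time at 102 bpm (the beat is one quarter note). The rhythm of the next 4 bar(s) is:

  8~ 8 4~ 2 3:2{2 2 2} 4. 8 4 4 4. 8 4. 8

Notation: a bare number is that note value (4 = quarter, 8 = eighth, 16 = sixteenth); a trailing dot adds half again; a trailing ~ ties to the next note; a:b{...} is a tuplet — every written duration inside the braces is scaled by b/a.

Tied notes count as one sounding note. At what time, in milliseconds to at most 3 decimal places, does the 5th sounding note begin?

1. 0.0ms @ 0 + 588.235ms (1)
2. 588.235ms @ 1 + 1764.706ms (3)
3. 2352.941ms @ 4 + 784.314ms (4/3)
4. 3137.255ms @ 16/3 + 784.314ms (4/3)
5. 3921.569ms @ 20/3 + 784.314ms (4/3)
6. 4705.882ms @ 8 + 882.353ms (3/2)
7. 5588.235ms @ 19/2 + 294.118ms (1/2)
8. 5882.353ms @ 10 + 588.235ms (1)
9. 6470.588ms @ 11 + 588.235ms (1)
10. 7058.824ms @ 12 + 882.353ms (3/2)
11. 7941.176ms @ 27/2 + 294.118ms (1/2)
12. 8235.294ms @ 14 + 882.353ms (3/2)
13. 9117.647ms @ 31/2 + 294.118ms (1/2)

note 5 onset = 20/3b = 3921.569ms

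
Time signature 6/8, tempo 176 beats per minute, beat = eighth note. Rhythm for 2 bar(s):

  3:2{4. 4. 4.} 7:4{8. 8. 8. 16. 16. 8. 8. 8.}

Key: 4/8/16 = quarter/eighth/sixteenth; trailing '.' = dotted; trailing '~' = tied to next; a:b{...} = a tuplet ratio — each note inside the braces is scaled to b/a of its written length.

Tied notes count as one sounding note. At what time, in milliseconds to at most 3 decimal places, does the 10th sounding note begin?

note 10 onset = 72/7b = 3506.494ms

1. 0.0ms @ 0 + 681.818ms (2)
2. 681.818ms @ 2 + 681.818ms (2)
3. 1363.636ms @ 4 + 681.818ms (2)
4. 2045.455ms @ 6 + 292.208ms (6/7)
5. 2337.662ms @ 48/7 + 292.208ms (6/7)
6. 2629.87ms @ 54/7 + 292.208ms (6/7)
7. 2922.078ms @ 60/7 + 146.104ms (3/7)
8. 3068.182ms @ 9 + 146.104ms (3/7)
9. 3214.286ms @ 66/7 + 292.208ms (6/7)
10. 3506.494ms @ 72/7 + 292.208ms (6/7)
11. 3798.701ms @ 78/7 + 292.208ms (6/7)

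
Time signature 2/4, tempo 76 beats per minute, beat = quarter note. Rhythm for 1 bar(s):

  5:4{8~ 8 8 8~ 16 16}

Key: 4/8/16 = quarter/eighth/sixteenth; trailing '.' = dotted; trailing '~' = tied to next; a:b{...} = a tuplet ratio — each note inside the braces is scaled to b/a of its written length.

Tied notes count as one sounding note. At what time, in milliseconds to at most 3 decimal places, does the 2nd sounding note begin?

note 2 onset = 4/5b = 631.579ms

1. 0.0ms @ 0 + 631.579ms (4/5)
2. 631.579ms @ 4/5 + 315.789ms (2/5)
3. 947.368ms @ 6/5 + 473.684ms (3/5)
4. 1421.053ms @ 9/5 + 157.895ms (1/5)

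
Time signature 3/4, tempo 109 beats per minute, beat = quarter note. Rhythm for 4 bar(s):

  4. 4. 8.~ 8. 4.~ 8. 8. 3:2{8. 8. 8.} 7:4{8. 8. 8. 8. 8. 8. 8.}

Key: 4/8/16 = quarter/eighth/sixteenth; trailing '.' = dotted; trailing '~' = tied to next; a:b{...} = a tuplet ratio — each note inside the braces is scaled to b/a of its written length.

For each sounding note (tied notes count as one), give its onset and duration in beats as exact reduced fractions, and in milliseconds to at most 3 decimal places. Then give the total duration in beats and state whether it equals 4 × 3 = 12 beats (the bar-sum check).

1) 0.0ms=0b +825.688ms=3/2b
2) 825.688ms=3/2b +825.688ms=3/2b
3) 1651.376ms=3b +825.688ms=3/2b
4) 2477.064ms=9/2b +1238.532ms=9/4b
5) 3715.596ms=27/4b +412.844ms=3/4b
6) 4128.44ms=15/2b +275.229ms=1/2b
7) 4403.67ms=8b +275.229ms=1/2b
8) 4678.899ms=17/2b +275.229ms=1/2b
9) 4954.128ms=9b +235.911ms=3/7b
10) 5190.039ms=66/7b +235.911ms=3/7b
11) 5425.95ms=69/7b +235.911ms=3/7b
12) 5661.861ms=72/7b +235.911ms=3/7b
13) 5897.772ms=75/7b +235.911ms=3/7b
14) 6133.683ms=78/7b +235.911ms=3/7b
15) 6369.594ms=81/7b +235.911ms=3/7b
Σ=12b of 12 (109bpm 3/4) — PASS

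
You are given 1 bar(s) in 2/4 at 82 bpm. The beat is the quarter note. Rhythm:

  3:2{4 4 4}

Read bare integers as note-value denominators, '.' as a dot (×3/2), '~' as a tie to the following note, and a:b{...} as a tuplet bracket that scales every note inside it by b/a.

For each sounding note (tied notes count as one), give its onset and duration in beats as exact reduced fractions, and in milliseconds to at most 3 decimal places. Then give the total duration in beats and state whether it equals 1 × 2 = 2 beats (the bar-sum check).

1) 0.0ms=0b +487.805ms=2/3b
2) 487.805ms=2/3b +487.805ms=2/3b
3) 975.61ms=4/3b +487.805ms=2/3b
Σ=2b of 2 (82bpm 2/4) — PASS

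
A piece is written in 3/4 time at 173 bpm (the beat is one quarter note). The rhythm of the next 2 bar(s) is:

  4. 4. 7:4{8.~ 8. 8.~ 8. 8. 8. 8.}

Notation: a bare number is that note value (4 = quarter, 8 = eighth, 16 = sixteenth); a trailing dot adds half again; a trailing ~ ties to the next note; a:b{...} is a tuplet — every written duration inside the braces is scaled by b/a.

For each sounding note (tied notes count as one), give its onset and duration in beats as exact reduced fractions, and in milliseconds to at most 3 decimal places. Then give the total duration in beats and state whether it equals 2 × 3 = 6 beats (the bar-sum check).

1) 0.0ms=0b +520.231ms=3/2b
2) 520.231ms=3/2b +520.231ms=3/2b
3) 1040.462ms=3b +297.275ms=6/7b
4) 1337.737ms=27/7b +297.275ms=6/7b
5) 1635.012ms=33/7b +148.637ms=3/7b
6) 1783.65ms=36/7b +148.637ms=3/7b
7) 1932.287ms=39/7b +148.637ms=3/7b
Σ=6b of 6 (173bpm 3/4) — PASS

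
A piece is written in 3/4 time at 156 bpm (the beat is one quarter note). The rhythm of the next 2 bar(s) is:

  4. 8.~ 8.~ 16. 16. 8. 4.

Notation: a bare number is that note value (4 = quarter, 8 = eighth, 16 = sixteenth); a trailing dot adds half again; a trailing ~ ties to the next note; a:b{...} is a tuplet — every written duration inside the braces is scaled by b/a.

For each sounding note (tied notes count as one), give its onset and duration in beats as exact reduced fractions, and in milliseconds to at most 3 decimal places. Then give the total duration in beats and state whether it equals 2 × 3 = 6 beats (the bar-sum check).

1) 0.0ms=0b +576.923ms=3/2b
2) 576.923ms=3/2b +721.154ms=15/8b
3) 1298.077ms=27/8b +144.231ms=3/8b
4) 1442.308ms=15/4b +288.462ms=3/4b
5) 1730.769ms=9/2b +576.923ms=3/2b
Σ=6b of 6 (156bpm 3/4) — PASS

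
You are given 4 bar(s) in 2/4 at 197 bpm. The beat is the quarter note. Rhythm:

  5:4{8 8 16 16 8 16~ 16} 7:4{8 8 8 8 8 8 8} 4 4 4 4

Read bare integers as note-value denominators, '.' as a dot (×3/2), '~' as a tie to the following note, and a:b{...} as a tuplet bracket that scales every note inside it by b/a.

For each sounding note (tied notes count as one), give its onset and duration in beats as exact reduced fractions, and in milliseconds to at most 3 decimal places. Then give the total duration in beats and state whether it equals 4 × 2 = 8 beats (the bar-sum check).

1) 0.0ms=0b +121.827ms=2/5b
2) 121.827ms=2/5b +121.827ms=2/5b
3) 243.655ms=4/5b +60.914ms=1/5b
4) 304.569ms=1b +60.914ms=1/5b
5) 365.482ms=6/5b +121.827ms=2/5b
6) 487.31ms=8/5b +121.827ms=2/5b
7) 609.137ms=2b +87.02ms=2/7b
8) 696.157ms=16/7b +87.02ms=2/7b
9) 783.176ms=18/7b +87.02ms=2/7b
10) 870.196ms=20/7b +87.02ms=2/7b
11) 957.215ms=22/7b +87.02ms=2/7b
12) 1044.235ms=24/7b +87.02ms=2/7b
13) 1131.255ms=26/7b +87.02ms=2/7b
14) 1218.274ms=4b +304.569ms=1b
15) 1522.843ms=5b +304.569ms=1b
16) 1827.411ms=6b +304.569ms=1b
17) 2131.98ms=7b +304.569ms=1b
Σ=8b of 8 (197bpm 2/4) — PASS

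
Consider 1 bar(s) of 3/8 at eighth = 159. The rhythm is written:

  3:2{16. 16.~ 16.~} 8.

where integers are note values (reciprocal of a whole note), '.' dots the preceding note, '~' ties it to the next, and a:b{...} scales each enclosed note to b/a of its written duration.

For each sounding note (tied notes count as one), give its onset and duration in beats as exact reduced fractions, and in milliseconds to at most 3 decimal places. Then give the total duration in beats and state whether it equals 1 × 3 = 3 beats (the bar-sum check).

1) 0.0ms=0b +188.679ms=1/2b
2) 188.679ms=1/2b +943.396ms=5/2b
Σ=3b of 3 (159bpm 3/8) — PASS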